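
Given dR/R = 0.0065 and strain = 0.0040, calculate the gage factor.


GF = (dR/R) / epsilon
= 0.0065 / 0.0040
= 1.6250

1.6250


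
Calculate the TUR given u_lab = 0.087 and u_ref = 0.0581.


TUR = u_lab / u_ref
= 0.087 / 0.0581
= 1.4974

1.4974


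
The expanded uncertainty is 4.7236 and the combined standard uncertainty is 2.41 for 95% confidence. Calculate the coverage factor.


k = U / uc
k = 4.7236 / 2.41
k = 1.96

1.96


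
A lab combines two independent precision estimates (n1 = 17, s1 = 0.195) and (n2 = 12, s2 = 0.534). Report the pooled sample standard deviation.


s_p = sqrt(((n1-1)*s1^2 + (n2-1)*s2^2) / (n1+n2-2))
numerator = (17-1)*0.195^2 + (12-1)*0.534^2 = 0.6084 + 3.136716 = 3.745116
denominator = 17 + 12 - 2 = 27
s_p^2 = 3.745116 / 27 = 0.138708
s_p = sqrt(0.138708) = 0.3724

0.3724


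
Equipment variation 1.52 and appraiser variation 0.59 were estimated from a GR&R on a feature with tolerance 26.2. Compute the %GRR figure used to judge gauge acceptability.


GRR = sqrt(EV^2 + AV^2) = sqrt(1.52^2 + 0.59^2) = 1.6304907
%GRR = GRR / tol * 100 = 1.6304907 / 26.2 * 100
%GRR = 6.2232

6.2232


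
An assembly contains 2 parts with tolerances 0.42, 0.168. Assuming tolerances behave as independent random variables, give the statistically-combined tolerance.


RSS = sqrt(0.42^2 + 0.168^2)
= sqrt(0.204624)
= 0.4524

0.4524


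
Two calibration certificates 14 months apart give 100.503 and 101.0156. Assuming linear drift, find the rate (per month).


rate = (v2 - v1) / months
= (101.0156 - 100.503) / 14
= 0.5126 / 14
= 0.0366

0.0366


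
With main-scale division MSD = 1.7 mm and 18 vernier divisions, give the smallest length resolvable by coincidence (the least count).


LC = MSD / n_div
= 1.7 / 18
= 0.0944

0.0944


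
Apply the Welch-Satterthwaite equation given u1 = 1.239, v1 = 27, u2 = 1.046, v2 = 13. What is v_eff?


uc = sqrt(u1^2 + u2^2) = sqrt(1.239^2 + 1.046^2) = 1.6214922
v_eff = uc^4 / (u1^4/v1 + u2^4/v2)
= 1.6214922^4 / (1.239^4/27 + 1.046^4/13)
= 6.912887 / 0.17936518
v_eff = 38.5409

38.5409


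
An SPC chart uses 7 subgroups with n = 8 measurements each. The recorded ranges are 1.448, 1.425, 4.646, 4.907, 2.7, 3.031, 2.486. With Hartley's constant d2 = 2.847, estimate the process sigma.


R_bar = (1.448 + 1.425 + 4.646 + 4.907 + 2.7 + 3.031 + 2.486) / 7
R_bar = 20.643 / 7 = 2.949
sigma_hat = R_bar / d2 = 2.949 / 2.847 = 1.0358

1.0358


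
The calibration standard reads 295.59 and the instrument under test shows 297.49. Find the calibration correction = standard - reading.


Correction = standard - reading
= 295.59 - 297.49
= -1.9000

-1.9000


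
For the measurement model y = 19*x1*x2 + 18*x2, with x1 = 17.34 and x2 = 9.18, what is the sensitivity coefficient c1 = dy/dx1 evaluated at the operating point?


y = 19*x1*x2 + 18*x2
dy/dx1 = 19*x2
Evaluate at x2 = 9.18: c1 = 19 * 9.18
c1 = 174.4200

174.4200


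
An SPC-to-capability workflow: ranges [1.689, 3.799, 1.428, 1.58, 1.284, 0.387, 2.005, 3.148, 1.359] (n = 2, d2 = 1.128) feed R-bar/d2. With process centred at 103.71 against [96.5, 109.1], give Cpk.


R_bar = (1.689 + 3.799 + 1.428 + 1.58 + 1.284 + 0.387 + 2.005 + 3.148 + 1.359) / 9 = 1.8532222
sigma = R_bar / d2 = 1.8532222 / 1.128 = 1.6429275
Cp = (USL - LSL)/(6*sigma) = (109.1 - 96.5)/(6*1.6429275) = 1.2782
Cpu = (109.1 - 103.71)/(3*1.6429275) = 1.0936
Cpl = (103.71 - 96.5)/(3*1.6429275) = 1.4628
Cpk = min(Cpu, Cpl) = 1.0936

1.0936


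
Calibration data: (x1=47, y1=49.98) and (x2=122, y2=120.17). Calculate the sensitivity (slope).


slope = (y2 - y1) / (x2 - x1)
= (120.17 - 49.98) / (122 - 47)
= 70.1900 / 75
= 0.9359

0.9359


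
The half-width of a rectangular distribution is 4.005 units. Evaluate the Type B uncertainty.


u_B = half_width / sqrt(3)
u_B = 4.005 / 1.7320508
u_B = 2.3123

2.3123


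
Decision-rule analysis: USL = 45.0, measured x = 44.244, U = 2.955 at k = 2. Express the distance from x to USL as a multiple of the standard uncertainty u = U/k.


u = U / k = 2.955 / 2 = 1.4775
margin = |USL - x| = |45.0 - 44.244| = 0.756
z = margin / u = 0.756 / 1.4775
z = 0.5117

0.5117


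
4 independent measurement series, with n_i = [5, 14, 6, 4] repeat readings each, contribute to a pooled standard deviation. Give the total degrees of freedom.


nu = sum_i (n_i - 1)
nu = ((5 - 1) + (14 - 1) + (6 - 1) + (4 - 1))
nu = 4 + 13 + 5 + 3
nu = 25

25


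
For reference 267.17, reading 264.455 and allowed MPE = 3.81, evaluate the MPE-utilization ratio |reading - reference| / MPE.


e = indication - reference = 264.455 - 267.17 = -2.7150
|e| = 2.7150
ratio = |e| / MPE = 2.7150 / 3.81
ratio = 0.7126

0.7126


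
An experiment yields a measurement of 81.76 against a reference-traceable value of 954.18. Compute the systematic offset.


Systematic error = measured - true
= 81.76 - 954.18
= -872.4200

-872.4200


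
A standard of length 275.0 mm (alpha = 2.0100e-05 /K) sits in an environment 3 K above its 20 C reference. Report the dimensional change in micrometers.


dL = L * alpha * dT
= 275.0 * 2.0100e-05 * 3
= 0.0165825 mm
dL_um = 0.0165825 * 1000 = 16.5825 um

16.5825


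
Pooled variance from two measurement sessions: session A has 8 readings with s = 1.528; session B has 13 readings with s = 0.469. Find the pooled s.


s_p = sqrt(((n1-1)*s1^2 + (n2-1)*s2^2) / (n1+n2-2))
numerator = (8-1)*1.528^2 + (13-1)*0.469^2 = 16.343488 + 2.639532 = 18.98302
denominator = 8 + 13 - 2 = 19
s_p^2 = 18.98302 / 19 = 0.99910632
s_p = sqrt(0.99910632) = 0.9996

0.9996


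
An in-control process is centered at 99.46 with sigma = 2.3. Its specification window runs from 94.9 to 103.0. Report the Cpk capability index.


Cpu = (USL - mean) / (3*sigma) = (103.0 - 99.46) / (3*2.3) = 0.5130
Cpl = (mean - LSL) / (3*sigma) = (99.46 - 94.9) / (3*2.3) = 0.6609
Cpk = min(Cpu, Cpl) = 0.5130

0.5130


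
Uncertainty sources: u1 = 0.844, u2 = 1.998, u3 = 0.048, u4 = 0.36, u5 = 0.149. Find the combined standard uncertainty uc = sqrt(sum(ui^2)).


uc = sqrt(0.844^2 + 1.998^2 + 0.048^2 + 0.36^2 + 0.149^2)
uc = sqrt(4.858445)
uc = 2.2042

2.2042


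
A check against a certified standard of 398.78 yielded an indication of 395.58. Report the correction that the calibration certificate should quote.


Correction = standard - reading
= 398.78 - 395.58
= 3.2000

3.2000


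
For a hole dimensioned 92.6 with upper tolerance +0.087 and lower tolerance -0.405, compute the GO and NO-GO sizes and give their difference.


GO = nominal - lower_tol (smallest hole = maximum material condition)
GO = 92.6 - 0.405 = 92.195
NO-GO = nominal + upper_tol (largest hole = least material condition)
NO-GO = 92.6 + 0.087 = 92.687
spread = NO-GO - GO = 92.687 - 92.195 = 0.4920

0.4920


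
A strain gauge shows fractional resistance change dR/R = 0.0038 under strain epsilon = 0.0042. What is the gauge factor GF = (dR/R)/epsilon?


GF = (dR/R) / epsilon
= 0.0038 / 0.0042
= 0.9048

0.9048


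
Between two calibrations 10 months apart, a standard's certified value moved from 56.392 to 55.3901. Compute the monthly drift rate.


rate = (v2 - v1) / months
= (55.3901 - 56.392) / 10
= -1.0019 / 10
= -0.1002

-0.1002


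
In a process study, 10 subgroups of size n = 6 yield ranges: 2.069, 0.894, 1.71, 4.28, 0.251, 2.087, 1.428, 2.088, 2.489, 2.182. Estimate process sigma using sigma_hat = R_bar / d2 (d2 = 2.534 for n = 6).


R_bar = (2.069 + 0.894 + 1.71 + 4.28 + 0.251 + 2.087 + 1.428 + 2.088 + 2.489 + 2.182) / 10
R_bar = 19.478 / 10 = 1.9478
sigma_hat = R_bar / d2 = 1.9478 / 2.534 = 0.7687

0.7687


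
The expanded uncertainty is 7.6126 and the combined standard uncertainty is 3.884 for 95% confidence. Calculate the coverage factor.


k = U / uc
k = 7.6126 / 3.884
k = 1.96

1.96


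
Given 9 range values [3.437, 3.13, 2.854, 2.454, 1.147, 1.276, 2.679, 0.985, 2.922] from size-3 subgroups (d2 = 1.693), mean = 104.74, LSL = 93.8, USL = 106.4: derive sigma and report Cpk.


R_bar = (3.437 + 3.13 + 2.854 + 2.454 + 1.147 + 1.276 + 2.679 + 0.985 + 2.922) / 9 = 2.3204444
sigma = R_bar / d2 = 2.3204444 / 1.693 = 1.370611
Cp = (USL - LSL)/(6*sigma) = (106.4 - 93.8)/(6*1.370611) = 1.5322
Cpu = (106.4 - 104.74)/(3*1.370611) = 0.4037
Cpl = (104.74 - 93.8)/(3*1.370611) = 2.6606
Cpk = min(Cpu, Cpl) = 0.4037

0.4037


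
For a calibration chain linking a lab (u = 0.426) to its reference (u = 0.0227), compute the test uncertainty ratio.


TUR = u_lab / u_ref
= 0.426 / 0.0227
= 18.7665

18.7665


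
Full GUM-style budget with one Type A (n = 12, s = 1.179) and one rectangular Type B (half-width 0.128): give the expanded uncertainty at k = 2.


u_A = s / sqrt(n) = 1.179 / sqrt(12) = 0.34034798
u_B = half_width / sqrt(3) = 0.128 / sqrt(3) = 0.073900834
uc = sqrt(u_A^2 + u_B^2) = sqrt(0.34034798^2 + 0.073900834^2) = 0.34827874
U = k * uc = 2 * 0.34827874
U = 0.6966

0.6966


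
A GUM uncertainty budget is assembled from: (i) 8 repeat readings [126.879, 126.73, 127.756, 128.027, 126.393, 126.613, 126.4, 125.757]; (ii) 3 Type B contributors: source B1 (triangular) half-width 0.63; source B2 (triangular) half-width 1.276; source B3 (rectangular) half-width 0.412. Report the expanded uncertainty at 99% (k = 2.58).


mean = (126.879 + 126.73 + 127.756 + 128.027 + 126.393 + 126.613 + 126.4 + 125.757) / 8 = 126.819375
s = sqrt(sum((x - mean)^2)/(n-1)) = 0.74412651
u_A = s / sqrt(n) = 0.74412651 / sqrt(8) = 0.26308845
u_B1 = 0.63 / sqrt(6) = 0.25719642
u_B2 = 1.276 / sqrt(6) = 0.52092482
u_B3 = 0.412 / sqrt(3) = 0.23786831
uc = sqrt(0.26308845^2 + 0.25719642^2 + 0.52092482^2 + 0.23786831^2) = 0.68066844
U = k * uc = 2.58 * 0.68066844
U = 1.7561

1.7561


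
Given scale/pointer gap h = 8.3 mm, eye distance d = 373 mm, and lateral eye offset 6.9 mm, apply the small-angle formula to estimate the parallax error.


error = h * offset / d
= 8.3 * 6.9 / 373
= 0.1535

0.1535


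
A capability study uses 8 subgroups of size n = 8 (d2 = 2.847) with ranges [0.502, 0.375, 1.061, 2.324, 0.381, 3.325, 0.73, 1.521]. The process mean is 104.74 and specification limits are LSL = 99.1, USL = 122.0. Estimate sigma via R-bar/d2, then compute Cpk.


R_bar = (0.502 + 0.375 + 1.061 + 2.324 + 0.381 + 3.325 + 0.73 + 1.521) / 8 = 1.277375
sigma = R_bar / d2 = 1.277375 / 2.847 = 0.44867404
Cp = (USL - LSL)/(6*sigma) = (122.0 - 99.1)/(6*0.44867404) = 8.5065
Cpu = (122.0 - 104.74)/(3*0.44867404) = 12.8230
Cpl = (104.74 - 99.1)/(3*0.44867404) = 4.1901
Cpk = min(Cpu, Cpl) = 4.1901

4.1901


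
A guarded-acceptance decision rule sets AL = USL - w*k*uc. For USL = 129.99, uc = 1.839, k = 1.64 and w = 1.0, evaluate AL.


U = k * uc = 1.64 * 1.839 = 3.01596
guard band g = w * U = 1.0 * 3.01596 = 3.01596
AL = USL - g = 129.99 - 3.01596
AL = 126.9740

126.9740


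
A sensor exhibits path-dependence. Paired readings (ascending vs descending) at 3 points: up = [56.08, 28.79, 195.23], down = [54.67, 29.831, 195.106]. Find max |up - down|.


|56.08 - 54.67| = 1.4100
|28.79 - 29.831| = 1.0410
|195.23 - 195.106| = 0.1240
hysteresis = max(diffs) = 1.4100

1.4100


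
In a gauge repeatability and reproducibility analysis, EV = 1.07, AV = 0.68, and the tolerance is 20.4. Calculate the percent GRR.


GRR = sqrt(EV^2 + AV^2) = sqrt(1.07^2 + 0.68^2) = 1.2677934
%GRR = GRR / tol * 100 = 1.2677934 / 20.4 * 100
%GRR = 6.2147

6.2147


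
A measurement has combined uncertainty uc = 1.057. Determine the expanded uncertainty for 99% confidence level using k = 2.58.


U = k * uc
U = 2.58 * 1.057
U = 2.7271

2.7271


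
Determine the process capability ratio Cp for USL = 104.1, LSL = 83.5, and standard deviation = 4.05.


Cp = (USL - LSL) / (6 * sigma)
= (104.1 - 83.5) / (6 * 4.05)
= 20.6000 / 24.3000
= 0.8477

0.8477


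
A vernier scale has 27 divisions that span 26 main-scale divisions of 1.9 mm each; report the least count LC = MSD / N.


LC = MSD / n_div
= 1.9 / 27
= 0.0704

0.0704


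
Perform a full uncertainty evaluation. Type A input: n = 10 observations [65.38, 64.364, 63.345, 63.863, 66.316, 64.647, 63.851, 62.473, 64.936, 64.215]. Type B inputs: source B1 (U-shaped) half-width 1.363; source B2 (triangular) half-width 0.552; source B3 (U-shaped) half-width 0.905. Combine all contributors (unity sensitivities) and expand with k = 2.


mean = (65.38 + 64.364 + 63.345 + 63.863 + 66.316 + 64.647 + 63.851 + 62.473 + 64.936 + 64.215) / 10 = 64.339
s = sqrt(sum((x - mean)^2)/(n-1)) = 1.0746677
u_A = s / sqrt(n) = 1.0746677 / sqrt(10) = 0.33983977
u_B1 = 1.363 / sqrt(2) = 0.96378654
u_B2 = 0.552 / sqrt(6) = 0.22535306
u_B3 = 0.905 / sqrt(2) = 0.63993164
uc = sqrt(0.33983977^2 + 0.96378654^2 + 0.22535306^2 + 0.63993164^2) = 1.2266508
U = k * uc = 2 * 1.2266508
U = 2.4533

2.4533


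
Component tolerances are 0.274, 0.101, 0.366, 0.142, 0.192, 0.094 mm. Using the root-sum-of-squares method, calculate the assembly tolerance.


RSS = sqrt(0.274^2 + 0.101^2 + 0.366^2 + 0.142^2 + 0.192^2 + 0.094^2)
= sqrt(0.285097)
= 0.5339

0.5339


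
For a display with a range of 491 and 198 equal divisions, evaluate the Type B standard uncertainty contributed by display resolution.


resolution = range / divisions
resolution = 491 / 198 = 2.479798
u_res = resolution / (2*sqrt(3))
u_res = 2.479798 / 3.4641016
u_res = 0.7159

0.7159


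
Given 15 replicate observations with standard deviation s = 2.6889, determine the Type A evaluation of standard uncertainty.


u_A = s / sqrt(n)
u_A = 2.6889 / sqrt(15)
u_A = 2.6889 / 3.8729833
u_A = 0.6943

0.6943


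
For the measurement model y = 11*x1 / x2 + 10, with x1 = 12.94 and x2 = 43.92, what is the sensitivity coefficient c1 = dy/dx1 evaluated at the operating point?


y = 11*x1 / x2 + 10
dy/dx1 = 11/x2
Evaluate at x2 = 43.92: c1 = 11 / 43.92
c1 = 0.2505

0.2505


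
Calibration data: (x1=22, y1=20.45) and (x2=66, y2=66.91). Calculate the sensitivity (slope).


slope = (y2 - y1) / (x2 - x1)
= (66.91 - 20.45) / (66 - 22)
= 46.4600 / 44
= 1.0559

1.0559


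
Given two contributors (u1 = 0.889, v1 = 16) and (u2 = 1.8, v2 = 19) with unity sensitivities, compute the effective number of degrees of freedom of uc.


uc = sqrt(u1^2 + u2^2) = sqrt(0.889^2 + 1.8^2) = 2.0075659
v_eff = uc^4 / (u1^4/v1 + u2^4/v2)
= 2.0075659^4 / (0.889^4/16 + 1.8^4/19)
= 16.243486 / 0.59154322
v_eff = 27.4595

27.4595


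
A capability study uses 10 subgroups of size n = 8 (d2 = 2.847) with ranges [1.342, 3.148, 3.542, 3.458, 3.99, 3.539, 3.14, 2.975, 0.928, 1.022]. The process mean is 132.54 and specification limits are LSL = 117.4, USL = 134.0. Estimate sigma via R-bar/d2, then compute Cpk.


R_bar = (1.342 + 3.148 + 3.542 + 3.458 + 3.99 + 3.539 + 3.14 + 2.975 + 0.928 + 1.022) / 10 = 2.7084
sigma = R_bar / d2 = 2.7084 / 2.847 = 0.95131718
Cp = (USL - LSL)/(6*sigma) = (134.0 - 117.4)/(6*0.95131718) = 2.9082
Cpu = (134.0 - 132.54)/(3*0.95131718) = 0.5116
Cpl = (132.54 - 117.4)/(3*0.95131718) = 5.3049
Cpk = min(Cpu, Cpl) = 0.5116

0.5116


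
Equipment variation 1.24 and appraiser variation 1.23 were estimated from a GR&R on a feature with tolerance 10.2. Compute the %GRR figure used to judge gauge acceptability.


GRR = sqrt(EV^2 + AV^2) = sqrt(1.24^2 + 1.23^2) = 1.7465681
%GRR = GRR / tol * 100 = 1.7465681 / 10.2 * 100
%GRR = 17.1232

17.1232


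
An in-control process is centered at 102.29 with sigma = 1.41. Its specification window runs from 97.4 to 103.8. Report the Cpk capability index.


Cpu = (USL - mean) / (3*sigma) = (103.8 - 102.29) / (3*1.41) = 0.3570
Cpl = (mean - LSL) / (3*sigma) = (102.29 - 97.4) / (3*1.41) = 1.1560
Cpk = min(Cpu, Cpl) = 0.3570

0.3570


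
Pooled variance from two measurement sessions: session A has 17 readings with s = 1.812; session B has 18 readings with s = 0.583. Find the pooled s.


s_p = sqrt(((n1-1)*s1^2 + (n2-1)*s2^2) / (n1+n2-2))
numerator = (17-1)*1.812^2 + (18-1)*0.583^2 = 52.533504 + 5.778113 = 58.311617
denominator = 17 + 18 - 2 = 33
s_p^2 = 58.311617 / 33 = 1.7670187
s_p = sqrt(1.7670187) = 1.3293

1.3293


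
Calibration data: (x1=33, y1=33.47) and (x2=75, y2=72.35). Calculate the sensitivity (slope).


slope = (y2 - y1) / (x2 - x1)
= (72.35 - 33.47) / (75 - 33)
= 38.8800 / 42
= 0.9257

0.9257


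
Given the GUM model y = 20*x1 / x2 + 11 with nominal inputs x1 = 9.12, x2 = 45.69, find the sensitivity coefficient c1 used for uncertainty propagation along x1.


y = 20*x1 / x2 + 11
dy/dx1 = 20/x2
Evaluate at x2 = 45.69: c1 = 20 / 45.69
c1 = 0.4377

0.4377


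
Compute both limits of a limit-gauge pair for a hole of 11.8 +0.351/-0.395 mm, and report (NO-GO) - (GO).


GO = nominal - lower_tol (smallest hole = maximum material condition)
GO = 11.8 - 0.395 = 11.405
NO-GO = nominal + upper_tol (largest hole = least material condition)
NO-GO = 11.8 + 0.351 = 12.151
spread = NO-GO - GO = 12.151 - 11.405 = 0.7460

0.7460


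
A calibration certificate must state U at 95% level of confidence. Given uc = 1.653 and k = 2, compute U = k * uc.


U = k * uc
U = 2 * 1.653
U = 3.3060

3.3060


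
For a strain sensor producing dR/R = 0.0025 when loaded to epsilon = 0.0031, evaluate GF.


GF = (dR/R) / epsilon
= 0.0025 / 0.0031
= 0.8065

0.8065


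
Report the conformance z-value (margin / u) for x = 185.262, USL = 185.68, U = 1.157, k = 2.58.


u = U / k = 1.157 / 2.58 = 0.44844961
margin = |USL - x| = |185.68 - 185.262| = 0.418
z = margin / u = 0.418 / 0.44844961
z = 0.9321

0.9321


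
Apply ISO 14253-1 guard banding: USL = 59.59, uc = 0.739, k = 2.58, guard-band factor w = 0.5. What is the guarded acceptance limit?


U = k * uc = 2.58 * 0.739 = 1.90662
guard band g = w * U = 0.5 * 1.90662 = 0.95331
AL = USL - g = 59.59 - 0.95331
AL = 58.6367

58.6367


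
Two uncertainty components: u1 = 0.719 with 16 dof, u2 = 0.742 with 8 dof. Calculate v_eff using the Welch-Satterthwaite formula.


uc = sqrt(u1^2 + u2^2) = sqrt(0.719^2 + 0.742^2) = 1.033211
v_eff = uc^4 / (u1^4/v1 + u2^4/v2)
= 1.033211^4 / (0.719^4/16 + 0.742^4/8)
= 1.1396096 / 0.054593132
v_eff = 20.8746

20.8746


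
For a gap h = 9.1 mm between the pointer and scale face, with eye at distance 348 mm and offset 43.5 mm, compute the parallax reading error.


error = h * offset / d
= 9.1 * 43.5 / 348
= 1.1375

1.1375


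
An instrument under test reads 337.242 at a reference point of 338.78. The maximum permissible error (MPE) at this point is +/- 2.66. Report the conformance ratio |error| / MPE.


e = indication - reference = 337.242 - 338.78 = -1.5380
|e| = 1.5380
ratio = |e| / MPE = 1.5380 / 2.66
ratio = 0.5782

0.5782


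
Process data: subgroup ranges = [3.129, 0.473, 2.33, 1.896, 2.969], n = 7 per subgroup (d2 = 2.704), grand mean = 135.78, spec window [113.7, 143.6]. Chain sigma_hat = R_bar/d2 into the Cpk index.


R_bar = (3.129 + 0.473 + 2.33 + 1.896 + 2.969) / 5 = 2.1594
sigma = R_bar / d2 = 2.1594 / 2.704 = 0.79859467
Cp = (USL - LSL)/(6*sigma) = (143.6 - 113.7)/(6*0.79859467) = 6.2401
Cpu = (143.6 - 135.78)/(3*0.79859467) = 3.2641
Cpl = (135.78 - 113.7)/(3*0.79859467) = 9.2162
Cpk = min(Cpu, Cpl) = 3.2641

3.2641


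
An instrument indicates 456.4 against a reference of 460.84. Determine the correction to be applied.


Correction = standard - reading
= 460.84 - 456.4
= 4.4400

4.4400


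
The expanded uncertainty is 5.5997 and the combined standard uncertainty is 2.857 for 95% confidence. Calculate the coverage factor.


k = U / uc
k = 5.5997 / 2.857
k = 1.96

1.96


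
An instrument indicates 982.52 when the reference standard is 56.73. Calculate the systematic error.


Systematic error = measured - true
= 982.52 - 56.73
= 925.7900

925.7900


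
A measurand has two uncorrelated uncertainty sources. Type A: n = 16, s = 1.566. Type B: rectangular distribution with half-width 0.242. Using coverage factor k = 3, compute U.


u_A = s / sqrt(n) = 1.566 / sqrt(16) = 0.3915
u_B = half_width / sqrt(3) = 0.242 / sqrt(3) = 0.13971877
uc = sqrt(u_A^2 + u_B^2) = sqrt(0.3915^2 + 0.13971877^2) = 0.41568448
U = k * uc = 3 * 0.41568448
U = 1.2471

1.2471


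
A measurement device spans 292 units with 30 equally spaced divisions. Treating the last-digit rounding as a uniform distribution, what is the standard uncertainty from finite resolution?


resolution = range / divisions
resolution = 292 / 30 = 9.7333333
u_res = resolution / (2*sqrt(3))
u_res = 9.7333333 / 3.4641016
u_res = 2.8098

2.8098


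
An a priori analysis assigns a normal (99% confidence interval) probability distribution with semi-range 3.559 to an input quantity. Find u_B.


u_B = half_width / 2.576
u_B = 3.559 / 2.576
u_B = 1.3816

1.3816


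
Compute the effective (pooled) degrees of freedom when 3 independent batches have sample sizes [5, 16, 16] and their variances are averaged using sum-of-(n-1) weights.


nu = sum_i (n_i - 1)
nu = ((5 - 1) + (16 - 1) + (16 - 1))
nu = 4 + 15 + 15
nu = 34

34


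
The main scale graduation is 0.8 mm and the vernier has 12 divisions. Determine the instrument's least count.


LC = MSD / n_div
= 0.8 / 12
= 0.0667

0.0667


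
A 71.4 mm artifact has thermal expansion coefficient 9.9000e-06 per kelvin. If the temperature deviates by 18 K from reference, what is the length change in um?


dL = L * alpha * dT
= 71.4 * 9.9000e-06 * 18
= 0.0127235 mm
dL_um = 0.0127235 * 1000 = 12.7235 um

12.7235


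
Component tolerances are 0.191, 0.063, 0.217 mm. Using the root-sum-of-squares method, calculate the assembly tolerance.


RSS = sqrt(0.191^2 + 0.063^2 + 0.217^2)
= sqrt(0.087539)
= 0.2959

0.2959


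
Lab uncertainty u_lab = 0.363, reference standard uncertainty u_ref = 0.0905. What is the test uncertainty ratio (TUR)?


TUR = u_lab / u_ref
= 0.363 / 0.0905
= 4.0110

4.0110


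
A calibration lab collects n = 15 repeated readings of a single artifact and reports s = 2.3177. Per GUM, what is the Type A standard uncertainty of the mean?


u_A = s / sqrt(n)
u_A = 2.3177 / sqrt(15)
u_A = 2.3177 / 3.8729833
u_A = 0.5984

0.5984


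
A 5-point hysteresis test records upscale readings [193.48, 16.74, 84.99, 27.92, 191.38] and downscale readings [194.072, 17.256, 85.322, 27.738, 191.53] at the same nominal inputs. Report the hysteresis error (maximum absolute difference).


|193.48 - 194.072| = 0.5920
|16.74 - 17.256| = 0.5160
|84.99 - 85.322| = 0.3320
|27.92 - 27.738| = 0.1820
|191.38 - 191.53| = 0.1500
hysteresis = max(diffs) = 0.5920

0.5920


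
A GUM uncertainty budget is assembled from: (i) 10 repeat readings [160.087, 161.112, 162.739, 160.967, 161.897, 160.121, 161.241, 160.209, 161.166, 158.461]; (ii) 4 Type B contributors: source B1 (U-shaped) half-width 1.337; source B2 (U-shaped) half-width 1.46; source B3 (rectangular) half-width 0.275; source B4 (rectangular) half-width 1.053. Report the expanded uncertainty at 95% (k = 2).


mean = (160.087 + 161.112 + 162.739 + 160.967 + 161.897 + 160.121 + 161.241 + 160.209 + 161.166 + 158.461) / 10 = 160.8
s = sqrt(sum((x - mean)^2)/(n-1)) = 1.1645892
u_A = s / sqrt(n) = 1.1645892 / sqrt(10) = 0.36827544
u_B1 = 1.337 / sqrt(2) = 0.94540177
u_B2 = 1.46 / sqrt(2) = 1.0323759
u_B3 = 0.275 / sqrt(3) = 0.15877132
u_B4 = 1.053 / sqrt(3) = 0.60794983
uc = sqrt(0.36827544^2 + 0.94540177^2 + 1.0323759^2 + 0.15877132^2 + 0.60794983^2) = 1.5779806
U = k * uc = 2 * 1.5779806
U = 3.1560

3.1560


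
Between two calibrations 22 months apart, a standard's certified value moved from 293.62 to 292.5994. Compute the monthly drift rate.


rate = (v2 - v1) / months
= (292.5994 - 293.62) / 22
= -1.0206 / 22
= -0.0464

-0.0464


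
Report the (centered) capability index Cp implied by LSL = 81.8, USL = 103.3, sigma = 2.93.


Cp = (USL - LSL) / (6 * sigma)
= (103.3 - 81.8) / (6 * 2.93)
= 21.5000 / 17.5800
= 1.2230

1.2230


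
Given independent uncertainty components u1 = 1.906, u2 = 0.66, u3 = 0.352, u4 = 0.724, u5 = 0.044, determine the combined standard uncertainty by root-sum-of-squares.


uc = sqrt(1.906^2 + 0.66^2 + 0.352^2 + 0.724^2 + 0.044^2)
uc = sqrt(4.718452)
uc = 2.1722

2.1722


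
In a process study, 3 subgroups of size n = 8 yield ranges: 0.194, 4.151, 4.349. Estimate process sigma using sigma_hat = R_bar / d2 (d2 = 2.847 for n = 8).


R_bar = (0.194 + 4.151 + 4.349) / 3
R_bar = 8.694 / 3 = 2.898
sigma_hat = R_bar / d2 = 2.898 / 2.847 = 1.0179

1.0179


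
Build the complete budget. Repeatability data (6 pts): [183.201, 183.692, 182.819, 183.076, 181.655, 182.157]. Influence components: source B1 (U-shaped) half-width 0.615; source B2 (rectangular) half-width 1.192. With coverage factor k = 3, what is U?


mean = (183.201 + 183.692 + 182.819 + 183.076 + 181.655 + 182.157) / 6 = 182.7666667
s = sqrt(sum((x - mean)^2)/(n-1)) = 0.74172897
u_A = s / sqrt(n) = 0.74172897 / sqrt(6) = 0.30280958
u_B1 = 0.615 / sqrt(2) = 0.43487067
u_B2 = 1.192 / sqrt(3) = 0.68820152
uc = sqrt(0.30280958^2 + 0.43487067^2 + 0.68820152^2) = 0.86857785
U = k * uc = 3 * 0.86857785
U = 2.6057

2.6057


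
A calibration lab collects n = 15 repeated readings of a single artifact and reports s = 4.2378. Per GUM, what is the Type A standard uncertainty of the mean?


u_A = s / sqrt(n)
u_A = 4.2378 / sqrt(15)
u_A = 4.2378 / 3.8729833
u_A = 1.0942

1.0942


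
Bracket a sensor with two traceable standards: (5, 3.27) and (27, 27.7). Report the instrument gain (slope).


slope = (y2 - y1) / (x2 - x1)
= (27.7 - 3.27) / (27 - 5)
= 24.4300 / 22
= 1.1105

1.1105


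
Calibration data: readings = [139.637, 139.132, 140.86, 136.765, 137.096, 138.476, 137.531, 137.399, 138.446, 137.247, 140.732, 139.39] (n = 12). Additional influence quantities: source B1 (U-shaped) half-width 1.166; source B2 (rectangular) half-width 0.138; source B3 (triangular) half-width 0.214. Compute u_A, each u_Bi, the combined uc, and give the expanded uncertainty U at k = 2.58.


mean = (139.637 + 139.132 + 140.86 + 136.765 + 137.096 + 138.476 + 137.531 + 137.399 + 138.446 + 137.247 + 140.732 + 139.39) / 12 = 138.55925
s = sqrt(sum((x - mean)^2)/(n-1)) = 1.4045282
u_A = s / sqrt(n) = 1.4045282 / sqrt(12) = 0.40545237
u_B1 = 1.166 / sqrt(2) = 0.82448651
u_B2 = 0.138 / sqrt(3) = 0.079674337
u_B3 = 0.214 / sqrt(6) = 0.087365134
uc = sqrt(0.40545237^2 + 0.82448651^2 + 0.079674337^2 + 0.087365134^2) = 0.92636402
U = k * uc = 2.58 * 0.92636402
U = 2.3900

2.3900


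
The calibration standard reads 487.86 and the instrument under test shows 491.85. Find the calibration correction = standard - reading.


Correction = standard - reading
= 487.86 - 491.85
= -3.9900

-3.9900


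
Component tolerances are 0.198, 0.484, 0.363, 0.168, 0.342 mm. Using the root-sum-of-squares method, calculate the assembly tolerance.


RSS = sqrt(0.198^2 + 0.484^2 + 0.363^2 + 0.168^2 + 0.342^2)
= sqrt(0.550417)
= 0.7419

0.7419


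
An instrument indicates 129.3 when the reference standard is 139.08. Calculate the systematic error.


Systematic error = measured - true
= 129.3 - 139.08
= -9.7800

-9.7800


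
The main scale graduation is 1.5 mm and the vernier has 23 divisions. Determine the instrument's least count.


LC = MSD / n_div
= 1.5 / 23
= 0.0652

0.0652


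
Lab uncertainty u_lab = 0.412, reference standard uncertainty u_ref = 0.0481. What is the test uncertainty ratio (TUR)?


TUR = u_lab / u_ref
= 0.412 / 0.0481
= 8.5655

8.5655


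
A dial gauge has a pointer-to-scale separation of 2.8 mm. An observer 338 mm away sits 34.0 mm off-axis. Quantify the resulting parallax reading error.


error = h * offset / d
= 2.8 * 34.0 / 338
= 0.2817

0.2817


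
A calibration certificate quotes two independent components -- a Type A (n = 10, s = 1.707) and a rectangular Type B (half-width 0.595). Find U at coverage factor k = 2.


u_A = s / sqrt(n) = 1.707 / sqrt(10) = 0.5398008
u_B = half_width / sqrt(3) = 0.595 / sqrt(3) = 0.34352341
uc = sqrt(u_A^2 + u_B^2) = sqrt(0.5398008^2 + 0.34352341^2) = 0.63983845
U = k * uc = 2 * 0.63983845
U = 1.2797

1.2797


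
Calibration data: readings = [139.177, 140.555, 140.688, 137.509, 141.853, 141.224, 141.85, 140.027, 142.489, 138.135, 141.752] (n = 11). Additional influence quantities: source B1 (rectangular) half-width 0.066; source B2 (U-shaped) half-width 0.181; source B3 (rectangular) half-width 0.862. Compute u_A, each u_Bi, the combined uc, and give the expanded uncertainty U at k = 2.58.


mean = (139.177 + 140.555 + 140.688 + 137.509 + 141.853 + 141.224 + 141.85 + 140.027 + 142.489 + 138.135 + 141.752) / 11 = 140.4780909
s = sqrt(sum((x - mean)^2)/(n-1)) = 1.6201038
u_A = s / sqrt(n) = 1.6201038 / sqrt(11) = 0.48847968
u_B1 = 0.066 / sqrt(3) = 0.038105118
u_B2 = 0.181 / sqrt(2) = 0.12798633
u_B3 = 0.862 / sqrt(3) = 0.49767593
uc = sqrt(0.48847968^2 + 0.038105118^2 + 0.12798633^2 + 0.49767593^2) = 0.71001847
U = k * uc = 2.58 * 0.71001847
U = 1.8318

1.8318


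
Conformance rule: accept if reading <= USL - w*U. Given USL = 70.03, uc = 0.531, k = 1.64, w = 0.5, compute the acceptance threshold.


U = k * uc = 1.64 * 0.531 = 0.87084
guard band g = w * U = 0.5 * 0.87084 = 0.43542
AL = USL - g = 70.03 - 0.43542
AL = 69.5946

69.5946


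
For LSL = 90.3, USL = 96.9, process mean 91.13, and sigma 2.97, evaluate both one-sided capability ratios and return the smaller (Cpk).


Cpu = (USL - mean) / (3*sigma) = (96.9 - 91.13) / (3*2.97) = 0.6476
Cpl = (mean - LSL) / (3*sigma) = (91.13 - 90.3) / (3*2.97) = 0.0932
Cpk = min(Cpu, Cpl) = 0.0932

0.0932


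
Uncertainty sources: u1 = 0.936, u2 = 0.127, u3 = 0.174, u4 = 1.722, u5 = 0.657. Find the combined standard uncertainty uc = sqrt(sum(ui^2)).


uc = sqrt(0.936^2 + 0.127^2 + 0.174^2 + 1.722^2 + 0.657^2)
uc = sqrt(4.319434)
uc = 2.0783

2.0783


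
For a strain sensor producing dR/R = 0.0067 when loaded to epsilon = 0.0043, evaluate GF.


GF = (dR/R) / epsilon
= 0.0067 / 0.0043
= 1.5581

1.5581


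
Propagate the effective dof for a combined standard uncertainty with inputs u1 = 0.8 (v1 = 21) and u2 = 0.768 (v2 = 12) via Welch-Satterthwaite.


uc = sqrt(u1^2 + u2^2) = sqrt(0.8^2 + 0.768^2) = 1.1089743
v_eff = uc^4 / (u1^4/v1 + u2^4/v2)
= 1.1089743^4 / (0.8^4/21 + 0.768^4/12)
= 1.5124671 / 0.048495791
v_eff = 31.1876

31.1876


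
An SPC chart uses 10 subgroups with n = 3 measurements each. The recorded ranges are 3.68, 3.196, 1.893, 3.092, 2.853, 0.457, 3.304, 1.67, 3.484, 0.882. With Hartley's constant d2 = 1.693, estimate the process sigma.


R_bar = (3.68 + 3.196 + 1.893 + 3.092 + 2.853 + 0.457 + 3.304 + 1.67 + 3.484 + 0.882) / 10
R_bar = 24.511 / 10 = 2.4511
sigma_hat = R_bar / d2 = 2.4511 / 1.693 = 1.4478

1.4478


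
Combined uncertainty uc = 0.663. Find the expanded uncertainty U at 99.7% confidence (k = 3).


U = k * uc
U = 3 * 0.663
U = 1.9890

1.9890


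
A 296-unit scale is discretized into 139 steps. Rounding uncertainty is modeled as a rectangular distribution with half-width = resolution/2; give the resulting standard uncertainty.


resolution = range / divisions
resolution = 296 / 139 = 2.1294964
u_res = resolution / (2*sqrt(3))
u_res = 2.1294964 / 3.4641016
u_res = 0.6147

0.6147


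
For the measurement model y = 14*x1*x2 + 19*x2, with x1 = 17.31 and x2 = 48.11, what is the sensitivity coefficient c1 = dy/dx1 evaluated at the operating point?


y = 14*x1*x2 + 19*x2
dy/dx1 = 14*x2
Evaluate at x2 = 48.11: c1 = 14 * 48.11
c1 = 673.5400

673.5400


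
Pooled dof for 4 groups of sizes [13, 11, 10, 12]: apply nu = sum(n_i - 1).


nu = sum_i (n_i - 1)
nu = ((13 - 1) + (11 - 1) + (10 - 1) + (12 - 1))
nu = 12 + 10 + 9 + 11
nu = 42

42


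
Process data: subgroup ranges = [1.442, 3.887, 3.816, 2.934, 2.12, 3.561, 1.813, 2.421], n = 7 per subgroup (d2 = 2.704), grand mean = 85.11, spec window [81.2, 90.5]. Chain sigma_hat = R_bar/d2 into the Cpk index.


R_bar = (1.442 + 3.887 + 3.816 + 2.934 + 2.12 + 3.561 + 1.813 + 2.421) / 8 = 2.74925
sigma = R_bar / d2 = 2.74925 / 2.704 = 1.0167345
Cp = (USL - LSL)/(6*sigma) = (90.5 - 81.2)/(6*1.0167345) = 1.5245
Cpu = (90.5 - 85.11)/(3*1.0167345) = 1.7671
Cpl = (85.11 - 81.2)/(3*1.0167345) = 1.2819
Cpk = min(Cpu, Cpl) = 1.2819

1.2819


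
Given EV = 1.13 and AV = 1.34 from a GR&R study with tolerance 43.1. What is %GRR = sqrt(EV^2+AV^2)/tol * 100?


GRR = sqrt(EV^2 + AV^2) = sqrt(1.13^2 + 1.34^2) = 1.7528548
%GRR = GRR / tol * 100 = 1.7528548 / 43.1 * 100
%GRR = 4.0669

4.0669


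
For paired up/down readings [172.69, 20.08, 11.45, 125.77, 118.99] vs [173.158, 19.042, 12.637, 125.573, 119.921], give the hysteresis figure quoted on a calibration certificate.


|172.69 - 173.158| = 0.4680
|20.08 - 19.042| = 1.0380
|11.45 - 12.637| = 1.1870
|125.77 - 125.573| = 0.1970
|118.99 - 119.921| = 0.9310
hysteresis = max(diffs) = 1.1870

1.1870


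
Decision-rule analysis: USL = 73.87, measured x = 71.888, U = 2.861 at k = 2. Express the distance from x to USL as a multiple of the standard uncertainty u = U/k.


u = U / k = 2.861 / 2 = 1.4305
margin = |USL - x| = |73.87 - 71.888| = 1.982
z = margin / u = 1.982 / 1.4305
z = 1.3855

1.3855


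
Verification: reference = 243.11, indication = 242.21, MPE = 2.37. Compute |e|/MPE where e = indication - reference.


e = indication - reference = 242.21 - 243.11 = -0.9000
|e| = 0.9000
ratio = |e| / MPE = 0.9000 / 2.37
ratio = 0.3797

0.3797


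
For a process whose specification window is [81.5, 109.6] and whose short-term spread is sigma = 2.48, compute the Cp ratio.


Cp = (USL - LSL) / (6 * sigma)
= (109.6 - 81.5) / (6 * 2.48)
= 28.1000 / 14.8800
= 1.8884

1.8884


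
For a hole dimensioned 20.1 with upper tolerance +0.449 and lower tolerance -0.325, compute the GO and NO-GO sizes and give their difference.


GO = nominal - lower_tol (smallest hole = maximum material condition)
GO = 20.1 - 0.325 = 19.775
NO-GO = nominal + upper_tol (largest hole = least material condition)
NO-GO = 20.1 + 0.449 = 20.549
spread = NO-GO - GO = 20.549 - 19.775 = 0.7740

0.7740


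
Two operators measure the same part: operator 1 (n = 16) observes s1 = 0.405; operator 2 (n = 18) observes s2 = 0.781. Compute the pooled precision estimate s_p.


s_p = sqrt(((n1-1)*s1^2 + (n2-1)*s2^2) / (n1+n2-2))
numerator = (16-1)*0.405^2 + (18-1)*0.781^2 = 2.460375 + 10.369337 = 12.829712
denominator = 16 + 18 - 2 = 32
s_p^2 = 12.829712 / 32 = 0.4009285
s_p = sqrt(0.4009285) = 0.6332

0.6332


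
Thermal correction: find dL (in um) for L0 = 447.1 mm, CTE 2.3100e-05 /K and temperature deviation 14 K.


dL = L * alpha * dT
= 447.1 * 2.3100e-05 * 14
= 0.1445921 mm
dL_um = 0.1445921 * 1000 = 144.5921 um

144.5921


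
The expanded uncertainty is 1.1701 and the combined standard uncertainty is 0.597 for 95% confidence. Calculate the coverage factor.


k = U / uc
k = 1.1701 / 0.597
k = 1.96

1.96


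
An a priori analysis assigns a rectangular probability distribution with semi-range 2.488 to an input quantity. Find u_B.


u_B = half_width / sqrt(3)
u_B = 2.488 / 1.7320508
u_B = 1.4364

1.4364


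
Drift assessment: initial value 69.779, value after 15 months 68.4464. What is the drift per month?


rate = (v2 - v1) / months
= (68.4464 - 69.779) / 15
= -1.3326 / 15
= -0.0888

-0.0888


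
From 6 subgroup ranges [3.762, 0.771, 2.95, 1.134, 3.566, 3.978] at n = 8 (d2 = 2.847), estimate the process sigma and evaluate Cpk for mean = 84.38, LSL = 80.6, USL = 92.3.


R_bar = (3.762 + 0.771 + 2.95 + 1.134 + 3.566 + 3.978) / 6 = 2.6935
sigma = R_bar / d2 = 2.6935 / 2.847 = 0.9460836
Cp = (USL - LSL)/(6*sigma) = (92.3 - 80.6)/(6*0.9460836) = 2.0611
Cpu = (92.3 - 84.38)/(3*0.9460836) = 2.7905
Cpl = (84.38 - 80.6)/(3*0.9460836) = 1.3318
Cpk = min(Cpu, Cpl) = 1.3318

1.3318


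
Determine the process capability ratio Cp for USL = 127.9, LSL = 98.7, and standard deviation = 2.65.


Cp = (USL - LSL) / (6 * sigma)
= (127.9 - 98.7) / (6 * 2.65)
= 29.2000 / 15.9000
= 1.8365

1.8365


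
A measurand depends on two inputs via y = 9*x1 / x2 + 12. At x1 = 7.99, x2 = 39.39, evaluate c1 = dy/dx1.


y = 9*x1 / x2 + 12
dy/dx1 = 9/x2
Evaluate at x2 = 39.39: c1 = 9 / 39.39
c1 = 0.2285

0.2285


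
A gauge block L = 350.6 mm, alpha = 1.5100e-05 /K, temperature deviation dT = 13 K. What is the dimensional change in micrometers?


dL = L * alpha * dT
= 350.6 * 1.5100e-05 * 13
= 0.0688228 mm
dL_um = 0.0688228 * 1000 = 68.8228 um

68.8228


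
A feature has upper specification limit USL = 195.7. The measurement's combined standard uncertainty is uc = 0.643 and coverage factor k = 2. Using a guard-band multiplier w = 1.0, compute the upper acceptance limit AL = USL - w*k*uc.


U = k * uc = 2 * 0.643 = 1.286
guard band g = w * U = 1.0 * 1.286 = 1.286
AL = USL - g = 195.7 - 1.286
AL = 194.4140

194.4140


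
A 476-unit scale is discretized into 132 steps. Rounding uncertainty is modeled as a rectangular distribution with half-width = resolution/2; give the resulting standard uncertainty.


resolution = range / divisions
resolution = 476 / 132 = 3.6060606
u_res = resolution / (2*sqrt(3))
u_res = 3.6060606 / 3.4641016
u_res = 1.0410

1.0410


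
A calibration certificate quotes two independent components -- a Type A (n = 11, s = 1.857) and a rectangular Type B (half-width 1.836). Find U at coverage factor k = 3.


u_A = s / sqrt(n) = 1.857 / sqrt(11) = 0.55990657
u_B = half_width / sqrt(3) = 1.836 / sqrt(3) = 1.0600151
uc = sqrt(u_A^2 + u_B^2) = sqrt(0.55990657^2 + 1.0600151^2) = 1.1988025
U = k * uc = 3 * 1.1988025
U = 3.5964

3.5964


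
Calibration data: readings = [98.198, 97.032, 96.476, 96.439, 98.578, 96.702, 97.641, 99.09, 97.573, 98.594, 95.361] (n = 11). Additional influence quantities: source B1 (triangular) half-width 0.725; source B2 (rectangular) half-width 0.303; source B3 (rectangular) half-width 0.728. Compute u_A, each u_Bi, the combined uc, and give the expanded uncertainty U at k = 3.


mean = (98.198 + 97.032 + 96.476 + 96.439 + 98.578 + 96.702 + 97.641 + 99.09 + 97.573 + 98.594 + 95.361) / 11 = 97.42581818
s = sqrt(sum((x - mean)^2)/(n-1)) = 1.1377323
u_A = s / sqrt(n) = 1.1377323 / sqrt(11) = 0.3430392
u_B1 = 0.725 / sqrt(6) = 0.29598001
u_B2 = 0.303 / sqrt(3) = 0.17493713
u_B3 = 0.728 / sqrt(3) = 0.420311
uc = sqrt(0.3430392^2 + 0.29598001^2 + 0.17493713^2 + 0.420311^2) = 0.64229619
U = k * uc = 3 * 0.64229619
U = 1.9269

1.9269


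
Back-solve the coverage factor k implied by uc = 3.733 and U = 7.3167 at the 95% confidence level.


k = U / uc
k = 7.3167 / 3.733
k = 1.96

1.96


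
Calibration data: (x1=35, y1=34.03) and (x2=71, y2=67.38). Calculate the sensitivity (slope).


slope = (y2 - y1) / (x2 - x1)
= (67.38 - 34.03) / (71 - 35)
= 33.3500 / 36
= 0.9264

0.9264


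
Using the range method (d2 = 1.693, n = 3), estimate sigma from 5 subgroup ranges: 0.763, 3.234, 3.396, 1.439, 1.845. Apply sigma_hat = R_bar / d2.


R_bar = (0.763 + 3.234 + 3.396 + 1.439 + 1.845) / 5
R_bar = 10.677 / 5 = 2.1354
sigma_hat = R_bar / d2 = 2.1354 / 1.693 = 1.2613

1.2613


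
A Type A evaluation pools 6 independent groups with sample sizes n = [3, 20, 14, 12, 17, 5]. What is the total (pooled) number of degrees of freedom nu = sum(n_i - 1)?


nu = sum_i (n_i - 1)
nu = ((3 - 1) + (20 - 1) + (14 - 1) + (12 - 1) + (17 - 1) + (5 - 1))
nu = 2 + 19 + 13 + 11 + 16 + 4
nu = 65

65


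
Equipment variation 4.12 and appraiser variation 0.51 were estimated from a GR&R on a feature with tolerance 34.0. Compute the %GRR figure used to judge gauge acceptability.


GRR = sqrt(EV^2 + AV^2) = sqrt(4.12^2 + 0.51^2) = 4.1514455
%GRR = GRR / tol * 100 = 4.1514455 / 34.0 * 100
%GRR = 12.2101

12.2101


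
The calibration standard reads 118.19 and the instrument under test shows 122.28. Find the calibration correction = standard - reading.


Correction = standard - reading
= 118.19 - 122.28
= -4.0900

-4.0900


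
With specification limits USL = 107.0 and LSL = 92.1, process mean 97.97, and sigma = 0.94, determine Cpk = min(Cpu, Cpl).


Cpu = (USL - mean) / (3*sigma) = (107.0 - 97.97) / (3*0.94) = 3.2021
Cpl = (mean - LSL) / (3*sigma) = (97.97 - 92.1) / (3*0.94) = 2.0816
Cpk = min(Cpu, Cpl) = 2.0816

2.0816
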